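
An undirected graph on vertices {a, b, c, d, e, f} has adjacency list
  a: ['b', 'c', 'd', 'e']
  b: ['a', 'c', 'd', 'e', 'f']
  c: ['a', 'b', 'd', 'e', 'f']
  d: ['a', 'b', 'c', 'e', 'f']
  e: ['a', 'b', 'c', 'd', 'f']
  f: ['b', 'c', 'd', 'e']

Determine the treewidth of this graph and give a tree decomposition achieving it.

The largest bag has 5 vertices, giving width 4; this decomposition certifies tw(G) ≤ 4. Conversely, {b, c, d, e, f} is a clique of size 5, and the vertices of any clique must share a bag in every tree decomposition; so some bag has ≥ 5 vertices and tw(G) ≥ 4. Therefore the treewidth is 4.

Treewidth 4.
Bags: B1 = {b, c, d, e, f}  B2 = {a, b, c, d, e}
Tree: B1–B2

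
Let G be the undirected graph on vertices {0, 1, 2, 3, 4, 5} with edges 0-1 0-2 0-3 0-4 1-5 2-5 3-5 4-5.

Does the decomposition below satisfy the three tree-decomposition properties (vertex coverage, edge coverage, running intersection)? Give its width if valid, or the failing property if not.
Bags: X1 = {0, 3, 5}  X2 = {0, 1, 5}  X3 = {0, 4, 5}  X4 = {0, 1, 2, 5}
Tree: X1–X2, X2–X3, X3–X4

No — bags containing vertex 1 are not connected in the tree.

A tree decomposition must satisfy three properties: every vertex lies in some bag; for every edge, both endpoints lie together in some bag; and for every vertex, the bags containing it form a connected subtree. Here bags containing vertex 1 are not connected in the tree, so the decomposition is invalid.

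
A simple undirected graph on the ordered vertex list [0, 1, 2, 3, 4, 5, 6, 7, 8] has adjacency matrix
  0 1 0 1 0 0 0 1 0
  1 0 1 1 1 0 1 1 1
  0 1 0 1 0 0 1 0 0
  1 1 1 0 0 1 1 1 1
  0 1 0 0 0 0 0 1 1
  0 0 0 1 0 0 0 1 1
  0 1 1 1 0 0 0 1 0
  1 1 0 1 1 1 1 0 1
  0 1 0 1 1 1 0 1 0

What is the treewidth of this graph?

A width-3 tree decomposition is:
Bags: B1 = {1, 3, 7, 8}  B2 = {1, 3, 6, 7}  B3 = {1, 2, 3, 6}  B4 = {0, 1, 3, 7}  B5 = {3, 5, 7, 8}  B6 = {1, 4, 7, 8}
Tree: B1–B2, B2–B3, B1–B4, B1–B5, B1–B6
Every bag has size at most 4, so the width is 4 − 1 = 3 and tw(G) ≤ 3. For the lower bound, the 4 vertices {1, 2, 3, 6} are pairwise adjacent, and any tree decomposition puts a clique entirely inside one bag — forcing width ≥ 3. Therefore the treewidth is 3.

3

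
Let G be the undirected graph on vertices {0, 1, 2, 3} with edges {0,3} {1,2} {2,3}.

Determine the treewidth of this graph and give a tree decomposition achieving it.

Treewidth 1.
Bags: B1 = {0, 3}  B2 = {2, 3}  B3 = {1, 2}
Tree: B1–B2, B2–B3

Every bag has size at most 2, so the width is 2 − 1 = 1 and tw(G) ≤ 1. G has an edge, so its treewidth is at least 1. Hence tw(G) = 1 exactly.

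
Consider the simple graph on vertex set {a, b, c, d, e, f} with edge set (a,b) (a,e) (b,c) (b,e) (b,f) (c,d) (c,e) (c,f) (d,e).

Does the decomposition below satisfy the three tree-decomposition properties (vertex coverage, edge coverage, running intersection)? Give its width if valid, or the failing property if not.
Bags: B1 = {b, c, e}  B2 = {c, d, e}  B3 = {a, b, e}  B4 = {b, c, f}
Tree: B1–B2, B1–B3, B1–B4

Yes; width 2.

Checking the three conditions: (i) the bags cover all of {a, b, c, d, e, f}; (ii) for each edge, some bag contains both endpoints; (iii) the bags containing any fixed vertex form a subtree. All hold, so the decomposition is valid with width 3 − 1 = 2.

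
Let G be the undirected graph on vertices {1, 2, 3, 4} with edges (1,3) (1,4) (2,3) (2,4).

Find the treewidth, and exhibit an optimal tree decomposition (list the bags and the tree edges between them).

Each bag holds 3 vertices, so the decomposition has width 2, which upper-bounds the treewidth. For the lower bound, G contains the cycle 3–2–4–1–3, so G is not a forest; only forests have treewidth ≤ 1, hence tw(G) ≥ 2. The upper and lower bounds meet at 2, so that is the treewidth.

Treewidth 2.
One such decomposition:
Bags: B1 = {2, 3, 4}  B2 = {1, 3, 4}
Tree: B1–B2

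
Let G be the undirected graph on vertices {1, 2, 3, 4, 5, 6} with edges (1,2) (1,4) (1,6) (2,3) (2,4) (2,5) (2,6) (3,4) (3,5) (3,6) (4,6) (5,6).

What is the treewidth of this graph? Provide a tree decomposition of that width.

Treewidth 3.
Bags: B1 = {1, 2, 4, 6}  B2 = {2, 3, 4, 6}  B3 = {2, 3, 5, 6}
Tree: B1–B2, B2–B3

Each bag holds 4 vertices, so the decomposition has width 3, which upper-bounds the treewidth. For the lower bound, the 4 vertices {1, 2, 4, 6} are pairwise adjacent, and any tree decomposition puts a clique entirely inside one bag — forcing width ≥ 3. Hence tw(G) = 3 exactly.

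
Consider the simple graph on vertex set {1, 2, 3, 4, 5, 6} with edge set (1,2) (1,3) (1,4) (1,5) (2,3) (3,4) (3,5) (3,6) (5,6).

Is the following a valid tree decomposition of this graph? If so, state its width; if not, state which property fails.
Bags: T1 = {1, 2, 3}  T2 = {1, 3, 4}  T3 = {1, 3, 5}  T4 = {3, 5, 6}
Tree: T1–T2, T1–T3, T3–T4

Vertex coverage: the bags together contain {1, 2, 3, 4, 5, 6}, the full vertex set. Edge coverage: each edge of G has both endpoints in at least one bag. Running intersection: for every vertex, the bags containing it form a connected subtree. All three properties hold, so this is a valid tree decomposition of width max|bag| − 1 = 2, and hence tw(G) ≤ 2.

Yes; width 2.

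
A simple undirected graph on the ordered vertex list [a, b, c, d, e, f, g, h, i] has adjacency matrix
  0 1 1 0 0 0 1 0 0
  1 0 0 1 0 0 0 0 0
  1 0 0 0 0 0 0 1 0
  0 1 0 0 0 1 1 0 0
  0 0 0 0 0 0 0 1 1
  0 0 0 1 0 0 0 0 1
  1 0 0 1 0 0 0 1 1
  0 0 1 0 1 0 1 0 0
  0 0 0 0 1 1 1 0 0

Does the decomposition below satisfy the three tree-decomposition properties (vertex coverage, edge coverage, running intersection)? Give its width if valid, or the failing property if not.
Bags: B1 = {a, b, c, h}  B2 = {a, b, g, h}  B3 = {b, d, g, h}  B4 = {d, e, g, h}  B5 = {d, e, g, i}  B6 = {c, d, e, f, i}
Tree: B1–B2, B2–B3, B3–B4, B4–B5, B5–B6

No — bags containing vertex c are not connected in the tree.

A tree decomposition must satisfy three properties: every vertex lies in some bag; for every edge, both endpoints lie together in some bag; and for every vertex, the bags containing it form a connected subtree. Here bags containing vertex c are not connected in the tree, so the decomposition is invalid.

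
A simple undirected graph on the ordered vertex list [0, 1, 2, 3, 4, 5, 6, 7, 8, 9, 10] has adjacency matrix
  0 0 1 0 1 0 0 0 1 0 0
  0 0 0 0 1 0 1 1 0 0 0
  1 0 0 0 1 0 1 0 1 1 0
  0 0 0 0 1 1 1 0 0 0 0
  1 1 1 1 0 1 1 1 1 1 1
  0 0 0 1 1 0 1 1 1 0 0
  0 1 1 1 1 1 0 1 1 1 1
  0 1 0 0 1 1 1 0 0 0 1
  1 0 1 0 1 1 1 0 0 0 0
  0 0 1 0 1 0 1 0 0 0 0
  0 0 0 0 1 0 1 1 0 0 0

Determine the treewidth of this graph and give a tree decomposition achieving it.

Every bag has size at most 4, so the width is 4 − 1 = 3 and tw(G) ≤ 3. For the lower bound, the 4 vertices {0, 2, 4, 8} are pairwise adjacent, and any tree decomposition puts a clique entirely inside one bag — forcing width ≥ 3. Combining the bounds, tw(G) = 3.

Treewidth 3.
Bags: B1 = {4, 5, 6, 7}  B2 = {4, 5, 6, 8}  B3 = {2, 4, 6, 8}  B4 = {0, 2, 4, 8}  B5 = {3, 4, 5, 6}  B6 = {4, 6, 7, 10}  B7 = {2, 4, 6, 9}  B8 = {1, 4, 6, 7}
Tree: B1–B2, B2–B3, B3–B4, B1–B5, B1–B6, B3–B7, B1–B8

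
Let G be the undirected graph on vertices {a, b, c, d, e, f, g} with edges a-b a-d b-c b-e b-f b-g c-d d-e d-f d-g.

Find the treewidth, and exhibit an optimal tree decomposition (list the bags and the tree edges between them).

Treewidth 2.
One such decomposition:
Bags: B1 = {b, d, f}  B2 = {b, d, g}  B3 = {a, b, d}  B4 = {b, c, d}  B5 = {b, d, e}
Tree: B1–B2, B2–B3, B3–B4, B4–B5

The largest bag has 3 vertices, giving width 2; this decomposition certifies tw(G) ≤ 2. Since b–f–d–g–b is a cycle in G, G is not acyclic. Forests are exactly the graphs of treewidth ≤ 1, so tw(G) ≥ 2. The upper and lower bounds meet at 2, so that is the treewidth.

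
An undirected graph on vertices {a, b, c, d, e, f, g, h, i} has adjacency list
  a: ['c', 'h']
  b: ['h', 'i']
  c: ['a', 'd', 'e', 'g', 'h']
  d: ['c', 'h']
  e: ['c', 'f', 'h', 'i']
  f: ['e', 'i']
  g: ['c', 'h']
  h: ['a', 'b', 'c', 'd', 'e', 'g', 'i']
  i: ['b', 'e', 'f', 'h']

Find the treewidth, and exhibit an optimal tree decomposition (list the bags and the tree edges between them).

The largest bag has 3 vertices, giving width 2; this decomposition certifies tw(G) ≤ 2. For the lower bound, the 3 vertices {c, d, h} are pairwise adjacent, and any tree decomposition puts a clique entirely inside one bag — forcing width ≥ 2. Therefore the treewidth is 2.

Treewidth 2.
One optimal decomposition is:
Bags: B1 = {e, h, i}  B2 = {e, f, i}  B3 = {c, e, h}  B4 = {a, c, h}  B5 = {c, g, h}  B6 = {b, h, i}  B7 = {c, d, h}
Tree: B1–B2, B1–B3, B3–B4, B4–B5, B1–B6, B4–B7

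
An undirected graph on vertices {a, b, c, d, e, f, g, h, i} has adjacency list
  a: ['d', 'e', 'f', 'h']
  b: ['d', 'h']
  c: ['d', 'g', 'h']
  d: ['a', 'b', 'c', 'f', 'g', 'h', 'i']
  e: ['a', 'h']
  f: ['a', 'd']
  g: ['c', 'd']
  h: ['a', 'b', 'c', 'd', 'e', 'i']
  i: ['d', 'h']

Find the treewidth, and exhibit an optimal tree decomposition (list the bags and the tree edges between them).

Treewidth 2.
One optimal decomposition is:
Bags: B1 = {c, d, h}  B2 = {a, d, h}  B3 = {a, d, f}  B4 = {c, d, g}  B5 = {b, d, h}  B6 = {d, h, i}  B7 = {a, e, h}
Tree: B1–B2, B2–B3, B1–B4, B1–B5, B1–B6, B2–B7

The largest bag has 3 vertices, giving width 2; this decomposition certifies tw(G) ≤ 2. For the lower bound, the 3 vertices {c, d, g} are pairwise adjacent, and any tree decomposition puts a clique entirely inside one bag — forcing width ≥ 2. Combining the bounds, tw(G) = 2.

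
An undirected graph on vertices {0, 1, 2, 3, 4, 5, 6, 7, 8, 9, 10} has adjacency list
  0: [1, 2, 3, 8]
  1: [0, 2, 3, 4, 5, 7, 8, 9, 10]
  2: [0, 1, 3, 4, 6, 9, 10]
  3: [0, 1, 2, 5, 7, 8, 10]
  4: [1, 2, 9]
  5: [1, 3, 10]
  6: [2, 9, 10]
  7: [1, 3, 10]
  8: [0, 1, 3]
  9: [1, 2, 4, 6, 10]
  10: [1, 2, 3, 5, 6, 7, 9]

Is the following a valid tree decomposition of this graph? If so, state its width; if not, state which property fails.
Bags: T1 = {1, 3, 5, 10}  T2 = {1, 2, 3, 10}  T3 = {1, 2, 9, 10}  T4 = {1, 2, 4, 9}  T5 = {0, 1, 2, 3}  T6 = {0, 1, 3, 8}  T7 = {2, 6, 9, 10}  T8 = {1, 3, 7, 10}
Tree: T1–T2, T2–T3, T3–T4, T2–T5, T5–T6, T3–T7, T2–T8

Vertex coverage: the bags together contain {0, 1, 2, 3, 4, 5, 6, 7, 8, 9, 10}, the full vertex set. Edge coverage: each edge of G has both endpoints in at least one bag. Running intersection: for every vertex, the bags containing it form a connected subtree. All three properties hold, so this is a valid tree decomposition of width max|bag| − 1 = 3, and hence tw(G) ≤ 3.

Yes; width 3.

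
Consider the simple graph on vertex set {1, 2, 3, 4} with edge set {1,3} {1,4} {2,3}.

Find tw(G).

A width-1 tree decomposition is:
Bags: B1 = {2, 3}  B2 = {1, 3}  B3 = {1, 4}
Tree: B1–B2, B2–B3
Every bag has size at most 2, so the width is 2 − 1 = 1 and tw(G) ≤ 1. G has an edge, so its treewidth is at least 1. Combining the bounds, tw(G) = 1.

1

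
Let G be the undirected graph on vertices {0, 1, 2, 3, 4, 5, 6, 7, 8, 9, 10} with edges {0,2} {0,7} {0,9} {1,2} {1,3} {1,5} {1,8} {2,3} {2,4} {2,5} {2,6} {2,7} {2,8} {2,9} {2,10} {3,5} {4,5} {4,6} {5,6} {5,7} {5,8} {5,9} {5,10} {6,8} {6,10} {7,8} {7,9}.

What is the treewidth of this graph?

3

A width-3 tree decomposition is:
Bags: B1 = {1, 2, 5, 8}  B2 = {1, 2, 3, 5}  B3 = {2, 5, 6, 8}  B4 = {2, 5, 6, 10}  B5 = {2, 5, 7, 8}  B6 = {2, 4, 5, 6}  B7 = {2, 5, 7, 9}  B8 = {0, 2, 7, 9}
Tree: B1–B2, B1–B3, B3–B4, B3–B5, B3–B6, B5–B7, B7–B8
Each bag holds 4 vertices, so the decomposition has width 3, which upper-bounds the treewidth. Conversely, {0, 2, 7, 9} is a clique of size 4, and the vertices of any clique must share a bag in every tree decomposition; so some bag has ≥ 4 vertices and tw(G) ≥ 3. Combining the bounds, tw(G) = 3.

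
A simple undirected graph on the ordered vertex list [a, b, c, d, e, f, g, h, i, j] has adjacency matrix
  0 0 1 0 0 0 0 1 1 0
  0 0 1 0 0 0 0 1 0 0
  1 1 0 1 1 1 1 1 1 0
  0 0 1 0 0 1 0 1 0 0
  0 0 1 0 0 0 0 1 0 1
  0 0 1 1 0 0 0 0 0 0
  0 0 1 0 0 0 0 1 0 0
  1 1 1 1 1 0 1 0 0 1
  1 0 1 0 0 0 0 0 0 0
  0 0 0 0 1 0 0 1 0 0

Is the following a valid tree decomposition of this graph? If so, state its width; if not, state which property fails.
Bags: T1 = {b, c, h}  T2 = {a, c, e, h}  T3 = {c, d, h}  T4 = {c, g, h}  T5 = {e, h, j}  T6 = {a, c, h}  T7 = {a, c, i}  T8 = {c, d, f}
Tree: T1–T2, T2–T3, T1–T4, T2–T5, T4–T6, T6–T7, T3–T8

A tree decomposition must satisfy three properties: every vertex lies in some bag; for every edge, both endpoints lie together in some bag; and for every vertex, the bags containing it form a connected subtree. Here bags containing vertex a are not connected in the tree, so the decomposition is invalid.

No — bags containing vertex a are not connected in the tree.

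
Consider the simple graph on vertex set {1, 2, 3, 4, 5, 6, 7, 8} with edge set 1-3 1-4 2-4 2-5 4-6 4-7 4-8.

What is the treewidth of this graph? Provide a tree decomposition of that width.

Treewidth 1.
Bags: B1 = {4, 7}  B2 = {2, 4}  B3 = {1, 4}  B4 = {4, 6}  B5 = {1, 3}  B6 = {2, 5}  B7 = {4, 8}
Tree: B1–B2, B1–B3, B1–B4, B3–B5, B2–B6, B4–B7

Each bag holds 2 vertices, so the decomposition has width 1, which upper-bounds the treewidth. Any graph with an edge has treewidth ≥ 1, and G has the edge 4–7. Therefore the treewidth is 1.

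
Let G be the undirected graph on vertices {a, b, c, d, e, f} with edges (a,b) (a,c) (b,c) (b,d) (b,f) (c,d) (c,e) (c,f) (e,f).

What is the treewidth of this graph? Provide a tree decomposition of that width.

Treewidth 2.
Bags: B1 = {b, c, f}  B2 = {b, c, d}  B3 = {a, b, c}  B4 = {c, e, f}
Tree: B1–B2, B1–B3, B1–B4

Every bag has size at most 3, so the width is 3 − 1 = 2 and tw(G) ≤ 2. Conversely, {c, e, f} is a clique of size 3, and the vertices of any clique must share a bag in every tree decomposition; so some bag has ≥ 3 vertices and tw(G) ≥ 2. Hence tw(G) = 2 exactly.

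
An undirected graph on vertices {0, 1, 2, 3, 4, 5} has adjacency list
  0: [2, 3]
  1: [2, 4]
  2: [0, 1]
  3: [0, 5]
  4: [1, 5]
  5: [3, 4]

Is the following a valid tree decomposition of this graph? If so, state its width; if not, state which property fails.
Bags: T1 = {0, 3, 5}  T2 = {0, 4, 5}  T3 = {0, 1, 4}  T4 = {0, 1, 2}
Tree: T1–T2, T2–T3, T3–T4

Checking the three conditions: (i) the bags cover all of {0, 1, 2, 3, 4, 5}; (ii) for each edge, some bag contains both endpoints; (iii) the bags containing any fixed vertex form a subtree. All hold, so the decomposition is valid with width 3 − 1 = 2.

Yes; width 2.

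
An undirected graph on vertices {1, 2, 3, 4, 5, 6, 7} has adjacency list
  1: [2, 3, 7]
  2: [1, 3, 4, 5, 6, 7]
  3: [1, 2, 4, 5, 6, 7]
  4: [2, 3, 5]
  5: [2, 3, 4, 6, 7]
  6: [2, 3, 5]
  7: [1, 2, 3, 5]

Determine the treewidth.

A width-3 tree decomposition is:
Bags: B1 = {2, 3, 5, 6}  B2 = {2, 3, 5, 7}  B3 = {1, 2, 3, 7}  B4 = {2, 3, 4, 5}
Tree: B1–B2, B2–B3, B2–B4
Each bag holds 4 vertices, so the decomposition has width 3, which upper-bounds the treewidth. Conversely, {1, 2, 3, 7} is a clique of size 4, and the vertices of any clique must share a bag in every tree decomposition; so some bag has ≥ 4 vertices and tw(G) ≥ 3. Hence tw(G) = 3 exactly.

3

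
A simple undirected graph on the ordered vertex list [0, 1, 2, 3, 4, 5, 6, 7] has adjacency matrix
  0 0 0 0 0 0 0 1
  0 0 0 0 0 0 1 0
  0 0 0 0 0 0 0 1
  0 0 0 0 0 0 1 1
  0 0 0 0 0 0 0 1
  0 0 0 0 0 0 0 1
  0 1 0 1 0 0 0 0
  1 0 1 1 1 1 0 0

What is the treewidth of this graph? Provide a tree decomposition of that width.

Treewidth 1.
One such decomposition:
Bags: B1 = {3, 6}  B2 = {3, 7}  B3 = {4, 7}  B4 = {2, 7}  B5 = {1, 6}  B6 = {5, 7}  B7 = {0, 7}
Tree: B1–B2, B2–B3, B3–B4, B1–B5, B3–B6, B4–B7

The largest bag has 2 vertices, giving width 1; this decomposition certifies tw(G) ≤ 1. G has an edge, so its treewidth is at least 1. Therefore the treewidth is 1.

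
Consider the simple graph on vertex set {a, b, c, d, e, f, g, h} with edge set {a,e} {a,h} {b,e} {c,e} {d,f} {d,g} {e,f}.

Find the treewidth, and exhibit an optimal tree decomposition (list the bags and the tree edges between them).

The largest bag has 2 vertices, giving width 1; this decomposition certifies tw(G) ≤ 1. G has an edge, so its treewidth is at least 1. The upper and lower bounds meet at 1, so that is the treewidth.

Treewidth 1.
One such decomposition:
Bags: B1 = {b, e}  B2 = {e, f}  B3 = {d, f}  B4 = {a, e}  B5 = {d, g}  B6 = {c, e}  B7 = {a, h}
Tree: B1–B2, B2–B3, B2–B4, B3–B5, B4–B6, B4–B7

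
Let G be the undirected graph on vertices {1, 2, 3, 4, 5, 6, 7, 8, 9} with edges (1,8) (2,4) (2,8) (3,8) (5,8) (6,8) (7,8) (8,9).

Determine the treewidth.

A width-1 tree decomposition is:
Bags: B1 = {1, 8}  B2 = {6, 8}  B3 = {5, 8}  B4 = {7, 8}  B5 = {2, 8}  B6 = {2, 4}  B7 = {3, 8}  B8 = {8, 9}
Tree: B1–B2, B1–B3, B3–B4, B3–B5, B5–B6, B3–B7, B4–B8
The largest bag has 2 vertices, giving width 1; this decomposition certifies tw(G) ≤ 1. Any graph with an edge has treewidth ≥ 1, and G has the edge 8–1. Combining the bounds, tw(G) = 1.

1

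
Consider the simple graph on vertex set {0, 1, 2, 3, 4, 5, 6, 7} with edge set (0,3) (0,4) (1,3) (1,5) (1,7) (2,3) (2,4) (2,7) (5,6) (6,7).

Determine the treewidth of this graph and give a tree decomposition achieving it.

Treewidth 2.
One such decomposition:
Bags: B1 = {5, 6, 7}  B2 = {1, 5, 7}  B3 = {1, 2, 7}  B4 = {1, 2, 3}  B5 = {2, 3, 4}  B6 = {0, 3, 4}
Tree: B1–B2, B2–B3, B3–B4, B4–B5, B5–B6

The largest bag has 3 vertices, giving width 2; this decomposition certifies tw(G) ≤ 2. The edges 6–5–1–7–6 form a cycle, so G is not a tree and its treewidth is at least 2. Hence tw(G) = 2 exactly.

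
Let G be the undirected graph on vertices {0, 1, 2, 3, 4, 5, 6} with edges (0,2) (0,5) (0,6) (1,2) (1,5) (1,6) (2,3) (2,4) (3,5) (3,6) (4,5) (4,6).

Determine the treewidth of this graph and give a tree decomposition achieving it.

The largest bag has 4 vertices, giving width 3; this decomposition certifies tw(G) ≤ 3. For the lower bound: the 4 vertex sets {4,5}, {0,2}, {6}, {3} are disjoint, each induces a connected subgraph, and every pair is joined by at least one edge of G. Contracting each set to a single vertex therefore yields K_{4} as a minor, and since treewidth is minor-monotone, tw(G) ≥ tw(K_{4}) = 3. Therefore the treewidth is 3.

Treewidth 3.
One optimal decomposition is:
Bags: B1 = {2, 4, 5, 6}  B2 = {0, 2, 5, 6}  B3 = {2, 3, 5, 6}  B4 = {1, 2, 5, 6}
Tree: B1–B2, B2–B3, B3–B4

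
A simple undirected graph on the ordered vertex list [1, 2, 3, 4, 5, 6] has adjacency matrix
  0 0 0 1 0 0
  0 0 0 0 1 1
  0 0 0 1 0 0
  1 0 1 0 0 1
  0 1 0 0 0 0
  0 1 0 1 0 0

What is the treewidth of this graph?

A width-1 tree decomposition is:
Bags: B1 = {4, 6}  B2 = {2, 6}  B3 = {2, 5}  B4 = {3, 4}  B5 = {1, 4}
Tree: B1–B2, B2–B3, B1–B4, B4–B5
The largest bag has 2 vertices, giving width 1; this decomposition certifies tw(G) ≤ 1. G has an edge, so its treewidth is at least 1. The upper and lower bounds meet at 1, so that is the treewidth.

1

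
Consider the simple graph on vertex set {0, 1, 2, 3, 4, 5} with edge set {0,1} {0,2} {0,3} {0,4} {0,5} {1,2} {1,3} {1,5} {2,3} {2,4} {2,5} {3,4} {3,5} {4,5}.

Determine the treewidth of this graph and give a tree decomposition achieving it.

The largest bag has 5 vertices, giving width 4; this decomposition certifies tw(G) ≤ 4. Conversely, {0, 1, 2, 3, 5} is a clique of size 5, and the vertices of any clique must share a bag in every tree decomposition; so some bag has ≥ 5 vertices and tw(G) ≥ 4. Hence tw(G) = 4 exactly.

Treewidth 4.
One optimal decomposition is:
Bags: B1 = {0, 2, 3, 4, 5}  B2 = {0, 1, 2, 3, 5}
Tree: B1–B2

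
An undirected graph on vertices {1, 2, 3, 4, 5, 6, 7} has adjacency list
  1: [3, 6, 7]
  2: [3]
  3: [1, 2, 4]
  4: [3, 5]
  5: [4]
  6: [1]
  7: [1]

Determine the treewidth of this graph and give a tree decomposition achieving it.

Every bag has size at most 2, so the width is 2 − 1 = 1 and tw(G) ≤ 1. Since G has at least one edge (e.g. 1–6), it is not an edgeless graph, so tw(G) ≥ 1. The upper and lower bounds meet at 1, so that is the treewidth.

Treewidth 1.
Bags: B1 = {1, 6}  B2 = {1, 3}  B3 = {2, 3}  B4 = {3, 4}  B5 = {4, 5}  B6 = {1, 7}
Tree: B1–B2, B2–B3, B2–B4, B4–B5, B2–B6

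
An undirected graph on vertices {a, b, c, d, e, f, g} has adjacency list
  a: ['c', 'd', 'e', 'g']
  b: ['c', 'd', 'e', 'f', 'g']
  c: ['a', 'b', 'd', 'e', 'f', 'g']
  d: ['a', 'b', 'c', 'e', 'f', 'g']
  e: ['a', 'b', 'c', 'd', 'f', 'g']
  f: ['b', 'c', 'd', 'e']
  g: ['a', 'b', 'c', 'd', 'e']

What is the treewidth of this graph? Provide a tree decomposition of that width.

Treewidth 4.
One such decomposition:
Bags: B1 = {b, c, d, e, g}  B2 = {b, c, d, e, f}  B3 = {a, c, d, e, g}
Tree: B1–B2, B1–B3

Every bag has size at most 5, so the width is 5 − 1 = 4 and tw(G) ≤ 4. For the lower bound, the 5 vertices {a, c, d, e, g} are pairwise adjacent, and any tree decomposition puts a clique entirely inside one bag — forcing width ≥ 4. Therefore the treewidth is 4.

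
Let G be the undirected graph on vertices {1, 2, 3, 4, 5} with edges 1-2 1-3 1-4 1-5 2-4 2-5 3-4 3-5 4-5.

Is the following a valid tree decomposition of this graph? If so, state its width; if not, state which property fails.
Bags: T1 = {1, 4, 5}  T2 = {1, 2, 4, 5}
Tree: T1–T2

A tree decomposition must satisfy three properties: every vertex lies in some bag; for every edge, both endpoints lie together in some bag; and for every vertex, the bags containing it form a connected subtree. Here vertex 3 appears in no bag, so the decomposition is invalid.

No — vertex 3 appears in no bag.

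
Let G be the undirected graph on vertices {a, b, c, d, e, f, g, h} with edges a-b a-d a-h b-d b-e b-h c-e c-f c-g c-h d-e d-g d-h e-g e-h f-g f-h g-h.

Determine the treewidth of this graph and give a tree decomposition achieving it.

Each bag holds 4 vertices, so the decomposition has width 3, which upper-bounds the treewidth. For the lower bound, the 4 vertices {d, e, g, h} are pairwise adjacent, and any tree decomposition puts a clique entirely inside one bag — forcing width ≥ 3. Hence tw(G) = 3 exactly.

Treewidth 3.
One optimal decomposition is:
Bags: B1 = {a, b, d, h}  B2 = {b, d, e, h}  B3 = {d, e, g, h}  B4 = {c, e, g, h}  B5 = {c, f, g, h}
Tree: B1–B2, B2–B3, B3–B4, B4–B5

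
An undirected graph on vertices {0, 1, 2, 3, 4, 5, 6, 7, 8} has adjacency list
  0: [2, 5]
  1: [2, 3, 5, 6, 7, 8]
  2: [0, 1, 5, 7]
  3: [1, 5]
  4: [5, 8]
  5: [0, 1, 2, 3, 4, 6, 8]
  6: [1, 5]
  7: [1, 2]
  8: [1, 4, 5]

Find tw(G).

2

A width-2 tree decomposition is:
Bags: B1 = {1, 5, 8}  B2 = {1, 2, 5}  B3 = {1, 2, 7}  B4 = {0, 2, 5}  B5 = {1, 3, 5}  B6 = {1, 5, 6}  B7 = {4, 5, 8}
Tree: B1–B2, B2–B3, B2–B4, B1–B5, B2–B6, B1–B7
The largest bag has 3 vertices, giving width 2; this decomposition certifies tw(G) ≤ 2. On the other hand G contains the 3-clique {0, 2, 5}. A clique must lie in a single bag of any decomposition, so no decomposition can have width below 2. Combining the bounds, tw(G) = 2.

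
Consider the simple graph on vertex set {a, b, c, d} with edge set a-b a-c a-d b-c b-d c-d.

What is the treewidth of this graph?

3

A width-3 tree decomposition is:
Bags: B1 = {a, b, c, d}
Tree: (single bag)
With just one bag of size 4, the width is 4 − 1 = 3, so tw(G) ≤ 3. On the other hand G contains the 4-clique {a, b, c, d}. A clique must lie in a single bag of any decomposition, so no decomposition can have width below 3. Hence tw(G) = 3 exactly.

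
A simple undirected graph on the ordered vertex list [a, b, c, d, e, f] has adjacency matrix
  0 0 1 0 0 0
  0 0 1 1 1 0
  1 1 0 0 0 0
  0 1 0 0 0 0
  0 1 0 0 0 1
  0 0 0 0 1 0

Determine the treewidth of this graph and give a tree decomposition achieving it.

Treewidth 1.
Bags: B1 = {b, e}  B2 = {e, f}  B3 = {b, c}  B4 = {a, c}  B5 = {b, d}
Tree: B1–B2, B1–B3, B3–B4, B1–B5

Every bag has size at most 2, so the width is 2 − 1 = 1 and tw(G) ≤ 1. Since G has at least one edge (e.g. b–e), it is not an edgeless graph, so tw(G) ≥ 1. Combining the bounds, tw(G) = 1.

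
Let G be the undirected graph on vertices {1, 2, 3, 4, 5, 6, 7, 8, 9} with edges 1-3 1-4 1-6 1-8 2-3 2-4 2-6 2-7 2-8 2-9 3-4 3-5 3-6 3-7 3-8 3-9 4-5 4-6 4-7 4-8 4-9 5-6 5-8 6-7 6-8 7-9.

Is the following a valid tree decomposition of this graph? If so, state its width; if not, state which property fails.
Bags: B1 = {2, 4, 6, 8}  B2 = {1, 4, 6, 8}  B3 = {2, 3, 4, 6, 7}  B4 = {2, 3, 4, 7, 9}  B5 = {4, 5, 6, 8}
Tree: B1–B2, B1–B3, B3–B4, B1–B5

No — edge (3,8) lies in no bag.

A tree decomposition must satisfy three properties: every vertex lies in some bag; for every edge, both endpoints lie together in some bag; and for every vertex, the bags containing it form a connected subtree. Here edge (3,8) lies in no bag, so the decomposition is invalid.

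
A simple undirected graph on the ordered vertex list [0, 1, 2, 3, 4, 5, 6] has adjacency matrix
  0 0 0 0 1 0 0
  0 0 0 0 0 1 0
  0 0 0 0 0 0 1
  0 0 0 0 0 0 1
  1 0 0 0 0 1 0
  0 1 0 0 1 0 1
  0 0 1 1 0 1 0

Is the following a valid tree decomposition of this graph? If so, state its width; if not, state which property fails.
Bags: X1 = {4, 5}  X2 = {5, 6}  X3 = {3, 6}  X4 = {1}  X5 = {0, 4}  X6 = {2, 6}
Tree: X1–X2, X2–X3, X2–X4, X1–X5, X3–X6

No — edge (5,1) lies in no bag.

A tree decomposition must satisfy three properties: every vertex lies in some bag; for every edge, both endpoints lie together in some bag; and for every vertex, the bags containing it form a connected subtree. Here edge (5,1) lies in no bag, so the decomposition is invalid.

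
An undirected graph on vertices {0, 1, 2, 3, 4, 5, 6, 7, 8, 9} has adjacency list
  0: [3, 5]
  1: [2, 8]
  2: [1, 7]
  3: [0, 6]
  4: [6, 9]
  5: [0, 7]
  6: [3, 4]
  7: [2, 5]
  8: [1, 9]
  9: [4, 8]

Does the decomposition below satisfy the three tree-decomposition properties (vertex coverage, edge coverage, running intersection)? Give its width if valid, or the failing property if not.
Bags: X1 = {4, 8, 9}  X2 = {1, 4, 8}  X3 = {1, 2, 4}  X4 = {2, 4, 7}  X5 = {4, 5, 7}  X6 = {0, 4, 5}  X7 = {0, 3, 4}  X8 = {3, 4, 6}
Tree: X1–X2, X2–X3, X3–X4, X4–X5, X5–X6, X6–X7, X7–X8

Every vertex of G appears in some bag (union = {0, 1, 2, 3, 4, 5, 6, 7, 8, 9}); every edge is covered by a bag; and for each vertex v the set of bags containing v is connected in the bag tree. The decomposition is therefore valid. The largest bag has 3 vertices, so the width is 2.

Yes; width 2.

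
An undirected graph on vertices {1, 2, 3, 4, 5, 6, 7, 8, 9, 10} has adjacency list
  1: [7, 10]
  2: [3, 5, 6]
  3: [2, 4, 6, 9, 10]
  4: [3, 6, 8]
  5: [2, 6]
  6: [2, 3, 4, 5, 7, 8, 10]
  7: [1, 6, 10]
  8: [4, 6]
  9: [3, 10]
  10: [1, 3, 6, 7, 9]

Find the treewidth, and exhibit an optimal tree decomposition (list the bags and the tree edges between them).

The largest bag has 3 vertices, giving width 2; this decomposition certifies tw(G) ≤ 2. Conversely, {1, 7, 10} is a clique of size 3, and the vertices of any clique must share a bag in every tree decomposition; so some bag has ≥ 3 vertices and tw(G) ≥ 2. The upper and lower bounds meet at 2, so that is the treewidth.

Treewidth 2.
Bags: B1 = {6, 7, 10}  B2 = {3, 6, 10}  B3 = {2, 3, 6}  B4 = {3, 4, 6}  B5 = {1, 7, 10}  B6 = {3, 9, 10}  B7 = {4, 6, 8}  B8 = {2, 5, 6}
Tree: B1–B2, B2–B3, B2–B4, B1–B5, B2–B6, B4–B7, B3–B8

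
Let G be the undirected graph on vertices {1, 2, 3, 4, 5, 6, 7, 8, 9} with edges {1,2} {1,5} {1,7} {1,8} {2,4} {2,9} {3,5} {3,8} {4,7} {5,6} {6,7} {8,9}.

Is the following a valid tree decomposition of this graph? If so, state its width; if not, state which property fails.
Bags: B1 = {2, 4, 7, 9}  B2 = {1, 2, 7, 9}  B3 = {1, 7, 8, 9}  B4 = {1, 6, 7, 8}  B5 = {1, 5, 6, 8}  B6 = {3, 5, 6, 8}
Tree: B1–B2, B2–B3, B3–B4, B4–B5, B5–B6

Every vertex of G appears in some bag (union = {1, 2, 3, 4, 5, 6, 7, 8, 9}); every edge is covered by a bag; and for each vertex v the set of bags containing v is connected in the bag tree. The decomposition is therefore valid. The largest bag has 4 vertices, so the width is 3.

Yes; width 3.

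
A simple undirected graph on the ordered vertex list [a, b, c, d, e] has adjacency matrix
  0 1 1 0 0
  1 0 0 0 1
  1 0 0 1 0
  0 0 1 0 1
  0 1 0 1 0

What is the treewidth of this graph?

2

A width-2 tree decomposition is:
Bags: B1 = {a, b, e}  B2 = {a, d, e}  B3 = {a, c, d}
Tree: B1–B2, B2–B3
Each bag holds 3 vertices, so the decomposition has width 2, which upper-bounds the treewidth. The edges a–b–e–d–c–a form a cycle, so G is not a tree and its treewidth is at least 2. The upper and lower bounds meet at 2, so that is the treewidth.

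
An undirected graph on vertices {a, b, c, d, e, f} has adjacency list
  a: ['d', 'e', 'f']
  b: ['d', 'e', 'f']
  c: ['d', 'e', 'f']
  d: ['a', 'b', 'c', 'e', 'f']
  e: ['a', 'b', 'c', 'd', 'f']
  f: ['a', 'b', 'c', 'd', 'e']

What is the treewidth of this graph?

3

A width-3 tree decomposition is:
Bags: B1 = {a, d, e, f}  B2 = {c, d, e, f}  B3 = {b, d, e, f}
Tree: B1–B2, B1–B3
Every bag has size at most 4, so the width is 4 − 1 = 3 and tw(G) ≤ 3. Conversely, {c, d, e, f} is a clique of size 4, and the vertices of any clique must share a bag in every tree decomposition; so some bag has ≥ 4 vertices and tw(G) ≥ 3. The upper and lower bounds meet at 3, so that is the treewidth.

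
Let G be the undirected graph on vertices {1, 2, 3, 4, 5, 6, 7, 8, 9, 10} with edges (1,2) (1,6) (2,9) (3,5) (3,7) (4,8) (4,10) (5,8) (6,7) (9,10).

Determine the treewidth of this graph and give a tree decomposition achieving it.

Treewidth 2.
One such decomposition:
Bags: B1 = {4, 9, 10}  B2 = {4, 8, 9}  B3 = {5, 8, 9}  B4 = {3, 5, 9}  B5 = {3, 7, 9}  B6 = {6, 7, 9}  B7 = {1, 6, 9}  B8 = {1, 2, 9}
Tree: B1–B2, B2–B3, B3–B4, B4–B5, B5–B6, B6–B7, B7–B8

Each bag holds 3 vertices, so the decomposition has width 2, which upper-bounds the treewidth. For the lower bound, G contains the cycle 9–10–4–8–5–3–7–6–1–2–9, so G is not a forest; only forests have treewidth ≤ 1, hence tw(G) ≥ 2. Hence tw(G) = 2 exactly.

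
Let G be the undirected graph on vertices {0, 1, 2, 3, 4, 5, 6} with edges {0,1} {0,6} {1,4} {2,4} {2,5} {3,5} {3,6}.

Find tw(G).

A width-2 tree decomposition is:
Bags: B1 = {0, 1, 4}  B2 = {0, 2, 4}  B3 = {0, 2, 5}  B4 = {0, 3, 5}  B5 = {0, 3, 6}
Tree: B1–B2, B2–B3, B3–B4, B4–B5
The largest bag has 3 vertices, giving width 2; this decomposition certifies tw(G) ≤ 2. The edges 0–1–4–2–5–3–6–0 form a cycle, so G is not a tree and its treewidth is at least 2. Therefore the treewidth is 2.

2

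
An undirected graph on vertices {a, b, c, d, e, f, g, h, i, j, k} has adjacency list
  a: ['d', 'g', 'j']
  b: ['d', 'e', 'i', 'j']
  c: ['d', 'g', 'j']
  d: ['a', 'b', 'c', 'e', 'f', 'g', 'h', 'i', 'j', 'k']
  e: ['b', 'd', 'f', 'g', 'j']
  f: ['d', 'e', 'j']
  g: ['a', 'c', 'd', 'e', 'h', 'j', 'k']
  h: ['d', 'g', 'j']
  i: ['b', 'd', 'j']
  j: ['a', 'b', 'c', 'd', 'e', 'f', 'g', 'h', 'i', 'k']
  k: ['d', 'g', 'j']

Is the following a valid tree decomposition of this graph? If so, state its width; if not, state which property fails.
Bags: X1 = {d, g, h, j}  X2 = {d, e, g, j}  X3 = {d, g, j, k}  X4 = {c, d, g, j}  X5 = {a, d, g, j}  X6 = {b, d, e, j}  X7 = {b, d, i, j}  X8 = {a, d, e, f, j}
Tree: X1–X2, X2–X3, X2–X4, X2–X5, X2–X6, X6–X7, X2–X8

A tree decomposition must satisfy three properties: every vertex lies in some bag; for every edge, both endpoints lie together in some bag; and for every vertex, the bags containing it form a connected subtree. Here bags containing vertex a are not connected in the tree, so the decomposition is invalid.

No — bags containing vertex a are not connected in the tree.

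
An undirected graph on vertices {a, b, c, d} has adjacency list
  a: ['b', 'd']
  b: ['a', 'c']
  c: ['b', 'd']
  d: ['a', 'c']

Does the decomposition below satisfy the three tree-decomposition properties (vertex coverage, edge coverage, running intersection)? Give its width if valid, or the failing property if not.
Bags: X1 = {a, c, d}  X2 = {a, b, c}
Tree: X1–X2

Yes; width 2.

Every vertex of G appears in some bag (union = {a, b, c, d}); every edge is covered by a bag; and for each vertex v the set of bags containing v is connected in the bag tree. The decomposition is therefore valid. The largest bag has 3 vertices, so the width is 2.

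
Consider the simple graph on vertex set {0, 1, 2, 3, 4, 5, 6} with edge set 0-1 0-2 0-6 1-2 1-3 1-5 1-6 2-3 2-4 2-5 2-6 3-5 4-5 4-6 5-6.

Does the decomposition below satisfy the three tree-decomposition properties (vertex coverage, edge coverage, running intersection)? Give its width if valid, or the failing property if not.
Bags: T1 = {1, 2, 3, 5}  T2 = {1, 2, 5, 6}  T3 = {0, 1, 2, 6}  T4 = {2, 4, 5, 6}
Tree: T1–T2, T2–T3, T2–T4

Yes; width 3.

Vertex coverage: the bags together contain {0, 1, 2, 3, 4, 5, 6}, the full vertex set. Edge coverage: each edge of G has both endpoints in at least one bag. Running intersection: for every vertex, the bags containing it form a connected subtree. All three properties hold, so this is a valid tree decomposition of width max|bag| − 1 = 3, and hence tw(G) ≤ 3.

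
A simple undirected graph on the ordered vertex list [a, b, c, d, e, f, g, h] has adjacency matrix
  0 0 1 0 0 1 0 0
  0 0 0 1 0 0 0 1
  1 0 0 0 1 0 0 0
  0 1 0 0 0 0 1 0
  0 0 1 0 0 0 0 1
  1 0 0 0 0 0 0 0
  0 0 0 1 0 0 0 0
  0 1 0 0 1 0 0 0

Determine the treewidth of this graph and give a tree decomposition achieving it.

Each bag holds 2 vertices, so the decomposition has width 1, which upper-bounds the treewidth. Since G has at least one edge (e.g. g–d), it is not an edgeless graph, so tw(G) ≥ 1. The upper and lower bounds meet at 1, so that is the treewidth.

Treewidth 1.
One optimal decomposition is:
Bags: B1 = {d, g}  B2 = {b, d}  B3 = {b, h}  B4 = {e, h}  B5 = {c, e}  B6 = {a, c}  B7 = {a, f}
Tree: B1–B2, B2–B3, B3–B4, B4–B5, B5–B6, B6–B7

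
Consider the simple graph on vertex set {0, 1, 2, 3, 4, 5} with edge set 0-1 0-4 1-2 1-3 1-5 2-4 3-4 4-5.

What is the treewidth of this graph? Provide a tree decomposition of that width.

Each bag holds 3 vertices, so the decomposition has width 2, which upper-bounds the treewidth. Since 0–4–3–1–0 is a cycle in G, G is not acyclic. Forests are exactly the graphs of treewidth ≤ 1, so tw(G) ≥ 2. Hence tw(G) = 2 exactly.

Treewidth 2.
One optimal decomposition is:
Bags: B1 = {0, 1, 4}  B2 = {1, 3, 4}  B3 = {1, 2, 4}  B4 = {1, 4, 5}
Tree: B1–B2, B2–B3, B3–B4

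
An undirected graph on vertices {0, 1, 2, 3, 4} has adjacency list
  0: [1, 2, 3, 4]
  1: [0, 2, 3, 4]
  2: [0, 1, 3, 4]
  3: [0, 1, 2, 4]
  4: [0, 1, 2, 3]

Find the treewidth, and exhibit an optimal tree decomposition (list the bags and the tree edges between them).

Treewidth 4.
One optimal decomposition is:
Bags: B1 = {0, 1, 2, 3, 4}
Tree: (single bag)

With just one bag of size 5, the width is 5 − 1 = 4, so tw(G) ≤ 4. On the other hand G contains the 5-clique {0, 1, 2, 3, 4}. A clique must lie in a single bag of any decomposition, so no decomposition can have width below 4. The upper and lower bounds meet at 4, so that is the treewidth.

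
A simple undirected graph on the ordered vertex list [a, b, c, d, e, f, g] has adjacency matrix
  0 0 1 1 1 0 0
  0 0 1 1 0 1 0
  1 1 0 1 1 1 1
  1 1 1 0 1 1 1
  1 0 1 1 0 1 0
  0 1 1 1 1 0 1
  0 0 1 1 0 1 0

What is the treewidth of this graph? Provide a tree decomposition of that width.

Treewidth 3.
One optimal decomposition is:
Bags: B1 = {c, d, e, f}  B2 = {a, c, d, e}  B3 = {c, d, f, g}  B4 = {b, c, d, f}
Tree: B1–B2, B1–B3, B1–B4

Every bag has size at most 4, so the width is 4 − 1 = 3 and tw(G) ≤ 3. Conversely, {a, c, d, e} is a clique of size 4, and the vertices of any clique must share a bag in every tree decomposition; so some bag has ≥ 4 vertices and tw(G) ≥ 3. The upper and lower bounds meet at 3, so that is the treewidth.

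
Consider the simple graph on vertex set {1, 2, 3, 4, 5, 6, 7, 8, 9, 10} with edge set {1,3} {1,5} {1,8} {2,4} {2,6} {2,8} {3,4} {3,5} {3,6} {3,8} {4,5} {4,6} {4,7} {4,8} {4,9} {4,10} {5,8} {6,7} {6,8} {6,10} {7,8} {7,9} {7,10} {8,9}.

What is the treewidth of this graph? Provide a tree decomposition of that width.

Treewidth 3.
One such decomposition:
Bags: B1 = {4, 6, 7, 10}  B2 = {4, 6, 7, 8}  B3 = {3, 4, 6, 8}  B4 = {4, 7, 8, 9}  B5 = {3, 4, 5, 8}  B6 = {1, 3, 5, 8}  B7 = {2, 4, 6, 8}
Tree: B1–B2, B2–B3, B2–B4, B3–B5, B5–B6, B2–B7

Each bag holds 4 vertices, so the decomposition has width 3, which upper-bounds the treewidth. For the lower bound, the 4 vertices {1, 3, 5, 8} are pairwise adjacent, and any tree decomposition puts a clique entirely inside one bag — forcing width ≥ 3. Therefore the treewidth is 3.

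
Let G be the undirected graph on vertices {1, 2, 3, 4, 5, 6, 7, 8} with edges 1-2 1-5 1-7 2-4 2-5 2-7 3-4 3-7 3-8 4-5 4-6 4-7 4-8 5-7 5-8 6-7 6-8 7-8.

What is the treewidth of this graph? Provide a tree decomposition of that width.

The largest bag has 4 vertices, giving width 3; this decomposition certifies tw(G) ≤ 3. On the other hand G contains the 4-clique {1, 2, 5, 7}. A clique must lie in a single bag of any decomposition, so no decomposition can have width below 3. Combining the bounds, tw(G) = 3.

Treewidth 3.
One optimal decomposition is:
Bags: B1 = {4, 5, 7, 8}  B2 = {3, 4, 7, 8}  B3 = {2, 4, 5, 7}  B4 = {4, 6, 7, 8}  B5 = {1, 2, 5, 7}
Tree: B1–B2, B1–B3, B1–B4, B3–B5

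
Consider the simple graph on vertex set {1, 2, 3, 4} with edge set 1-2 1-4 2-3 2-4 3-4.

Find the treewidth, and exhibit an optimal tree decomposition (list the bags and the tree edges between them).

The largest bag has 3 vertices, giving width 2; this decomposition certifies tw(G) ≤ 2. On the other hand G contains the 3-clique {1, 2, 4}. A clique must lie in a single bag of any decomposition, so no decomposition can have width below 2. Hence tw(G) = 2 exactly.

Treewidth 2.
One optimal decomposition is:
Bags: B1 = {2, 3, 4}  B2 = {1, 2, 4}
Tree: B1–B2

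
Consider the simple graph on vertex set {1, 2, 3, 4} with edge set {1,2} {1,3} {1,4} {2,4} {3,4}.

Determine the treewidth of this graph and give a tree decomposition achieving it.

Treewidth 2.
One optimal decomposition is:
Bags: B1 = {1, 2, 4}  B2 = {1, 3, 4}
Tree: B1–B2

The largest bag has 3 vertices, giving width 2; this decomposition certifies tw(G) ≤ 2. For the lower bound, the 3 vertices {1, 2, 4} are pairwise adjacent, and any tree decomposition puts a clique entirely inside one bag — forcing width ≥ 2. The upper and lower bounds meet at 2, so that is the treewidth.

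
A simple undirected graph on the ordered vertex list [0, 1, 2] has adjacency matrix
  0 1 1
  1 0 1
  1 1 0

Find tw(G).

2

A width-2 tree decomposition is:
Bags: B1 = {0, 1, 2}
Tree: (single bag)
A single bag containing all 3 vertices is trivially a valid decomposition of width 2. Conversely, {0, 1, 2} is a clique of size 3, and the vertices of any clique must share a bag in every tree decomposition; so some bag has ≥ 3 vertices and tw(G) ≥ 2. The upper and lower bounds meet at 2, so that is the treewidth.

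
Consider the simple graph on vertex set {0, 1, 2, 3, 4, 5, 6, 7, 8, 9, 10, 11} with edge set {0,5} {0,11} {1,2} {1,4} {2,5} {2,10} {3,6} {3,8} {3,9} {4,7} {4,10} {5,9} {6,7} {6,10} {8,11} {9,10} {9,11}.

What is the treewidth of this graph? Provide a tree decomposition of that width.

Treewidth 3.
Bags: B1 = {0, 5, 8, 11}  B2 = {5, 8, 9, 11}  B3 = {3, 5, 8, 9}  B4 = {2, 3, 5, 9}  B5 = {2, 3, 9, 10}  B6 = {2, 3, 6, 10}  B7 = {1, 2, 6, 10}  B8 = {1, 4, 6, 10}  B9 = {1, 4, 6, 7}
Tree: B1–B2, B2–B3, B3–B4, B4–B5, B5–B6, B6–B7, B7–B8, B8–B9

Each bag holds 4 vertices, so the decomposition has width 3, which upper-bounds the treewidth. For the lower bound: the 4 vertex sets {0,8,11}, {5}, {9}, {2,3,6,10} are disjoint, each induces a connected subgraph, and every pair is joined by at least one edge of G. Contracting each set to a single vertex therefore yields K_{4} as a minor, and since treewidth is minor-monotone, tw(G) ≥ tw(K_{4}) = 3. Hence tw(G) = 3 exactly.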